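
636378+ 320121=956499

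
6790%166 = 150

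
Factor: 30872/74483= 2^3*17^1*211^( - 1 )*227^1 * 353^( - 1 ) 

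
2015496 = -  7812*( - 258 )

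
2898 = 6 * 483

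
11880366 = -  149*( - 79734)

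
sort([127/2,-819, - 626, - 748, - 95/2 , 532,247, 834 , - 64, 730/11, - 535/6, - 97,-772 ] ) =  [ - 819,-772, - 748 , - 626,-97, -535/6, - 64, -95/2, 127/2,730/11,247, 532,834]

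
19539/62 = 19539/62 = 315.15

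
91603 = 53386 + 38217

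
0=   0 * 1930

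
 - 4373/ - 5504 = 4373/5504  =  0.79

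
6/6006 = 1/1001 = 0.00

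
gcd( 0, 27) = 27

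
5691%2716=259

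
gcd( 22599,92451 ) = 3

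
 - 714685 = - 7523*95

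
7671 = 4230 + 3441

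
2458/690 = 1229/345 = 3.56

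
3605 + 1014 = 4619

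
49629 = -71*(  -  699 )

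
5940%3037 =2903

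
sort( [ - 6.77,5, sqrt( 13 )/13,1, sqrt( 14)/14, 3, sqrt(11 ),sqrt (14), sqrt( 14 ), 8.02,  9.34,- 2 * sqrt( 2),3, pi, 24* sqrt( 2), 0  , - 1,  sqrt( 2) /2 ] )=[ - 6.77,-2 * sqrt( 2 ), - 1, 0, sqrt( 14 )/14,sqrt( 13)/13  ,  sqrt ( 2 ) /2 , 1, 3, 3,pi,sqrt( 11),  sqrt( 14 ),sqrt( 14 ) , 5,  8.02  ,  9.34, 24*sqrt( 2) ] 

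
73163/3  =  73163/3 = 24387.67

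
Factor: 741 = 3^1*13^1*19^1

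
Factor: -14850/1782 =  - 25/3 = - 3^( - 1)*5^2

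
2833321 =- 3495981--6329302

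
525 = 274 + 251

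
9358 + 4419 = 13777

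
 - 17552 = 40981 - 58533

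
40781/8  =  40781/8=5097.62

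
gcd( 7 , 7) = 7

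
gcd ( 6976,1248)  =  32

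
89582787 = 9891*9057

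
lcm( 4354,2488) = 17416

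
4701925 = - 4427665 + 9129590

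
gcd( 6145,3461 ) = 1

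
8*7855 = 62840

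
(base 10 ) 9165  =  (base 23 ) H7B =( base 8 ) 21715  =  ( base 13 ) 4230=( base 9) 13513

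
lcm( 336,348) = 9744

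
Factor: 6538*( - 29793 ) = -194786634= - 2^1*3^1 * 7^1*467^1*9931^1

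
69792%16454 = 3976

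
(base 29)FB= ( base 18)16e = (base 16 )1be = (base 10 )446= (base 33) DH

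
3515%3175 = 340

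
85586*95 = 8130670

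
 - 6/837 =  - 2/279  =  - 0.01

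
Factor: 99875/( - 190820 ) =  - 2^ ( - 2)*5^2*7^ ( - 1)*17^1  *  29^( - 1) = - 425/812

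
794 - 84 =710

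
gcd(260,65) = 65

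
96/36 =8/3 = 2.67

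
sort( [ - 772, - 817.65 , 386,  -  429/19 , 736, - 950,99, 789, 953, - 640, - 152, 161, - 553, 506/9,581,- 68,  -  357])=[-950,  -  817.65 , - 772, - 640 , - 553, - 357, - 152, - 68, - 429/19, 506/9 , 99, 161, 386 , 581, 736, 789, 953]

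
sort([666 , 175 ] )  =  [175,666]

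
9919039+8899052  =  18818091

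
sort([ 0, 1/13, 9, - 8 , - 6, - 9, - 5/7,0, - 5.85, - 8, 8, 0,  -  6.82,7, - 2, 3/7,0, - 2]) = [  -  9, - 8, - 8, - 6.82, - 6, - 5.85, - 2, - 2, - 5/7 , 0 , 0, 0,0, 1/13, 3/7,7,8, 9 ] 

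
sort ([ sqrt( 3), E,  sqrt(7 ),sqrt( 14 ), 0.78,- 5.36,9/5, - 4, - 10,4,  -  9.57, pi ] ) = [-10, - 9.57, - 5.36, - 4, 0.78,sqrt(3 ),9/5, sqrt( 7), E,pi, sqrt(14), 4]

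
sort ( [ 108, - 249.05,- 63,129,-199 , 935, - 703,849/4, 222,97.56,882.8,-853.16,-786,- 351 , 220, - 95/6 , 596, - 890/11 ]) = [ - 853.16,-786,-703,-351  , - 249.05,  -  199, -890/11, - 63  , - 95/6,97.56,  108,129, 849/4,220,  222,596, 882.8,935] 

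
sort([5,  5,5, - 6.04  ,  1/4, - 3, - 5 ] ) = [-6.04, - 5, - 3, 1/4,5, 5,5 ] 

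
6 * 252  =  1512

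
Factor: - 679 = - 7^1*  97^1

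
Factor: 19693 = 47^1 * 419^1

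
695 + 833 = 1528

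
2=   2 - 0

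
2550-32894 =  - 30344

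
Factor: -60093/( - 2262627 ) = 6677/251403 = 3^( - 1)* 11^1*47^(-1 )*607^1 * 1783^(-1)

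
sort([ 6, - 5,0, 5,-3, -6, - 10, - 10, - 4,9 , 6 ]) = [ - 10, - 10, - 6,  -  5,-4,  -  3, 0, 5,  6,6, 9]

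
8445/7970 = 1 + 95/1594 = 1.06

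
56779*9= 511011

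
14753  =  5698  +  9055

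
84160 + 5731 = 89891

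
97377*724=70500948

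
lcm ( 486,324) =972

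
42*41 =1722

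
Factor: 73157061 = 3^1*43^1*701^1*809^1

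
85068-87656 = -2588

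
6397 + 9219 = 15616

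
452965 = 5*90593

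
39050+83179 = 122229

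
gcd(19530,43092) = 126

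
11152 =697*16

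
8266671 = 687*12033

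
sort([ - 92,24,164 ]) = [ - 92,24,164 ] 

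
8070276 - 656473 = 7413803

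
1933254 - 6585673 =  -4652419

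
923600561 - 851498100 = 72102461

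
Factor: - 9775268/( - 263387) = 2^2*263387^(-1 )*2443817^1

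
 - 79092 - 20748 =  -99840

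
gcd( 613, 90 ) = 1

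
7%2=1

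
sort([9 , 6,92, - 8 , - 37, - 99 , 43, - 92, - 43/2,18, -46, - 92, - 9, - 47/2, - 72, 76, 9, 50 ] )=[ - 99, - 92, - 92, - 72,-46, - 37, - 47/2, - 43/2, -9, - 8, 6,  9,9 , 18,43,50, 76,92 ]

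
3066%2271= 795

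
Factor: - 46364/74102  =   - 2^1*7^ ( - 1) * 79^( - 1) * 173^1 = - 346/553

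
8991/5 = 1798 + 1/5 = 1798.20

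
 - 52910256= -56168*942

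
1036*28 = 29008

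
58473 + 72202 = 130675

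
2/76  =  1/38 = 0.03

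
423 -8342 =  - 7919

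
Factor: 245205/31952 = 2^ ( - 4 )*3^2*5^1*1997^(-1 )* 5449^1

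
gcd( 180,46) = 2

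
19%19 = 0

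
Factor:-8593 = -13^1*661^1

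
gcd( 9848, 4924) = 4924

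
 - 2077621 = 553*( - 3757) 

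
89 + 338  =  427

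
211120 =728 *290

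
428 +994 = 1422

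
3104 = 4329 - 1225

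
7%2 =1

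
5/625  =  1/125 = 0.01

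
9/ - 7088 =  -9/7088= - 0.00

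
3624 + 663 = 4287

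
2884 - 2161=723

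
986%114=74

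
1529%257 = 244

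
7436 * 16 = 118976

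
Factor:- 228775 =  - 5^2*9151^1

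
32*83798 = 2681536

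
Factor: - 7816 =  - 2^3*977^1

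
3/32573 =3/32573  =  0.00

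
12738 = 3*4246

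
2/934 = 1/467 = 0.00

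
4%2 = 0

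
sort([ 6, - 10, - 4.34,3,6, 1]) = [ -10, - 4.34,  1 , 3,6, 6 ]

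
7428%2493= 2442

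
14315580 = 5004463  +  9311117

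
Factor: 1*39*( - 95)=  - 3^1*5^1*13^1*19^1 = - 3705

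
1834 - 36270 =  - 34436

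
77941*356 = 27746996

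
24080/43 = 560 = 560.00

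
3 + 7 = 10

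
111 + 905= 1016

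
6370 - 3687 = 2683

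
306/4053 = 102/1351 = 0.08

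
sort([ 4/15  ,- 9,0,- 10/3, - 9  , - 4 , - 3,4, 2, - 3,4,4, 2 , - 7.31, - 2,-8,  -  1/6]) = [  -  9, - 9, - 8, - 7.31, - 4, -10/3, - 3 , - 3, - 2, - 1/6, 0, 4/15,2, 2,4,4,  4] 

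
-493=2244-2737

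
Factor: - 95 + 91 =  - 2^2 = - 4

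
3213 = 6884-3671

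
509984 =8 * 63748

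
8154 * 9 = 73386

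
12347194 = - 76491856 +88839050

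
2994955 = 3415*877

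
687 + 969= 1656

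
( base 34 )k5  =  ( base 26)109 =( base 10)685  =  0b1010101101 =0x2AD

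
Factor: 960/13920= 2/29 = 2^1 * 29^( - 1)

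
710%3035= 710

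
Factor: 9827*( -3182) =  - 31269514   =  - 2^1*31^1*37^1*43^1* 317^1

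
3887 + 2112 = 5999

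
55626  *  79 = 4394454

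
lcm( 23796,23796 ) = 23796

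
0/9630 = 0=0.00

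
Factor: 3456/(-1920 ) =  - 9/5 =- 3^2 * 5^( - 1)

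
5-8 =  - 3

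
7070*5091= 35993370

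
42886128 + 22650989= 65537117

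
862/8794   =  431/4397 = 0.10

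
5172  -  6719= - 1547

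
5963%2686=591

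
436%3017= 436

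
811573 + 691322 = 1502895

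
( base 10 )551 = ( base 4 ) 20213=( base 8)1047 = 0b1000100111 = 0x227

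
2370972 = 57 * 41596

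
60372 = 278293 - 217921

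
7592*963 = 7311096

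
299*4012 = 1199588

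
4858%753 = 340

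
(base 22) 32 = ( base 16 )44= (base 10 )68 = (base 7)125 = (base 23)2m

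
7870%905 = 630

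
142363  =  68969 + 73394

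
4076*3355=13674980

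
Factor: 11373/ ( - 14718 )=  - 17/22= -2^( - 1)*11^( - 1)*17^1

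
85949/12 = 7162 + 5/12 = 7162.42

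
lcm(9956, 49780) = 49780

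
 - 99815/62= -99815/62 = - 1609.92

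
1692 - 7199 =  -  5507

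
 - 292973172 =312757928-605731100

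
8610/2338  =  615/167 = 3.68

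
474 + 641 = 1115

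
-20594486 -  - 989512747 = 968918261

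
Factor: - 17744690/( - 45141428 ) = 2^( - 1 )*5^1*101^1*269^(-1 )* 17569^1* 41953^ ( - 1 )=8872345/22570714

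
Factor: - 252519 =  - 3^1*41^1*2053^1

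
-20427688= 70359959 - 90787647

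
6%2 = 0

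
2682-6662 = -3980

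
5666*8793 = 49821138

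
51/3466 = 51/3466=0.01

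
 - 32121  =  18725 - 50846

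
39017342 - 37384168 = 1633174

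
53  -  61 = - 8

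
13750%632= 478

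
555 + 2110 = 2665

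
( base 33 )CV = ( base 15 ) 1D7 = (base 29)el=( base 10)427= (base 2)110101011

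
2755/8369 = 2755/8369=0.33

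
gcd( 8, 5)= 1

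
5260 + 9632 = 14892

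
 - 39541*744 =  - 29418504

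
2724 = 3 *908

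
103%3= 1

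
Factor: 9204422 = 2^1*4602211^1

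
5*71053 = 355265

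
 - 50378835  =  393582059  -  443960894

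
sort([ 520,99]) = [ 99,520 ] 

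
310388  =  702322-391934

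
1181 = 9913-8732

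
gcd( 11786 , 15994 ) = 2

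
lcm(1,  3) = 3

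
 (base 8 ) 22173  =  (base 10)9339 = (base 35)7LT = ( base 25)ENE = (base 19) 16ga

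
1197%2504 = 1197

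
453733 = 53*8561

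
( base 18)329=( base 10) 1017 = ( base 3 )1101200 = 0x3f9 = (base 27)1ai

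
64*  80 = 5120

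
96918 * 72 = 6978096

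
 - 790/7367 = -1 + 6577/7367 = -0.11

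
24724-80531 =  - 55807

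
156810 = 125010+31800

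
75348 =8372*9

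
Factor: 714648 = 2^3*3^1*11^1 * 2707^1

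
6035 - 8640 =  - 2605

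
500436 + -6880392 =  - 6379956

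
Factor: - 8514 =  - 2^1*3^2*11^1 * 43^1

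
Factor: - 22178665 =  - 5^1*4435733^1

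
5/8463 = 5/8463 = 0.00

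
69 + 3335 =3404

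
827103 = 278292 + 548811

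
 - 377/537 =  - 1 + 160/537 =- 0.70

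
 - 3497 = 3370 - 6867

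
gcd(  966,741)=3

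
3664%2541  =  1123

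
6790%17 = 7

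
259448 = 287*904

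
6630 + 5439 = 12069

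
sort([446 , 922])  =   [ 446,  922]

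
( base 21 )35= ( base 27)2e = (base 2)1000100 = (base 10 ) 68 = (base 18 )3e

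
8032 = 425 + 7607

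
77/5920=77/5920 = 0.01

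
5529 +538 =6067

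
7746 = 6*1291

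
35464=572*62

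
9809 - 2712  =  7097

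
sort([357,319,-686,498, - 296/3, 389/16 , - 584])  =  [ - 686, - 584, - 296/3,389/16,319,357,498]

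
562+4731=5293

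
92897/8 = 92897/8  =  11612.12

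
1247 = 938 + 309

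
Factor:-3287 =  - 19^1*173^1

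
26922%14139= 12783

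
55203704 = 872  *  63307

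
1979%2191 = 1979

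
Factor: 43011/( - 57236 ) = -2^ (-2) * 3^6 *41^ (-1 )*59^1 *349^( - 1)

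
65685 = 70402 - 4717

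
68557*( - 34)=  - 2330938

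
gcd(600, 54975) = 75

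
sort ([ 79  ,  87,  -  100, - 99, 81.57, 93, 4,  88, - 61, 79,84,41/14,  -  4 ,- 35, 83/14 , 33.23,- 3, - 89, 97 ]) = [ -100,-99,  -  89, - 61,-35, - 4, - 3 , 41/14, 4,83/14, 33.23, 79,79, 81.57,84,87 , 88,  93,97 ]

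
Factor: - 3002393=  - 3002393^1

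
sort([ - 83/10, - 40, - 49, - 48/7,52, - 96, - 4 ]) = [ - 96, - 49, - 40, - 83/10, - 48/7, - 4, 52]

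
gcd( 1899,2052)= 9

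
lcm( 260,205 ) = 10660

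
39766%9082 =3438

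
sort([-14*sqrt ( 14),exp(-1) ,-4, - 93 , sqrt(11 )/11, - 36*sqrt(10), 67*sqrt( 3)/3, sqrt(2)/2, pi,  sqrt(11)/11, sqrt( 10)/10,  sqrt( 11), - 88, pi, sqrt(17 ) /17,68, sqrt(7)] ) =[ - 36*sqrt(10),-93, -88,-14*sqrt(14 ), -4, sqrt( 17 )/17,sqrt(11 ) /11, sqrt(11)/11,sqrt( 10 ) /10, exp( - 1 ), sqrt( 2)/2, sqrt( 7), pi, pi,sqrt(11), 67*sqrt(3) /3,68 ]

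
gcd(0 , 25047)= 25047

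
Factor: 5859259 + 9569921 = 2^2 * 3^1 * 5^1*13^1 * 131^1 * 151^1 = 15429180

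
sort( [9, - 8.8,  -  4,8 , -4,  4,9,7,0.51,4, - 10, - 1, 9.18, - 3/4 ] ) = [ - 10,-8.8, - 4, - 4, - 1, - 3/4,0.51,  4,4 , 7 , 8,9,  9, 9.18]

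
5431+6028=11459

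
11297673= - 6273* ( - 1801 )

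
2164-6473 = -4309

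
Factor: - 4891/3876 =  - 2^ (-2)*3^( - 1)*17^( - 1 )*19^( - 1) * 67^1*73^1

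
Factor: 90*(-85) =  - 2^1*3^2*5^2 * 17^1 = - 7650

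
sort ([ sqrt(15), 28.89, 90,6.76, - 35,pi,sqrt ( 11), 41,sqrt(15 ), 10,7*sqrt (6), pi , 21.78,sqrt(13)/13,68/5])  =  [ -35,sqrt (13)/13, pi, pi, sqrt( 11), sqrt( 15),sqrt(15), 6.76,10, 68/5,7 * sqrt( 6), 21.78, 28.89, 41,90]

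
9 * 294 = 2646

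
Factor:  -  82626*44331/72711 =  - 406988134/8079=-2^1*3^( - 1 )*7^1*47^1*293^1*2111^1*2693^(- 1 )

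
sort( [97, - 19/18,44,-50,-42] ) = [  -  50, - 42, - 19/18,44,97]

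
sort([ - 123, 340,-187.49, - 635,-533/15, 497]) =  [ - 635, - 187.49,-123, - 533/15, 340,497]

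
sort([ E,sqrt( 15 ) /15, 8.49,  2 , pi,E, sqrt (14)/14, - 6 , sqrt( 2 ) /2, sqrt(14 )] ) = [ - 6,  sqrt(15 )/15, sqrt(14) /14, sqrt( 2) /2,2, E, E,pi, sqrt( 14), 8.49]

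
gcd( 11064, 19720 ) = 8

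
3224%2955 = 269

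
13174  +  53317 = 66491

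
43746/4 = 21873/2 =10936.50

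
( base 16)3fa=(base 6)4414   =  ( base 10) 1018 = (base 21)26a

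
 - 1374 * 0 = 0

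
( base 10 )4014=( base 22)86a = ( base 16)FAE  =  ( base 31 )45F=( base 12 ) 23A6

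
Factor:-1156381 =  - 103^2*109^1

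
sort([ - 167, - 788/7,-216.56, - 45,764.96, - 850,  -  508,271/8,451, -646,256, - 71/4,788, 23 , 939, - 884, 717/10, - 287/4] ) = [-884, - 850,  -  646, - 508, - 216.56, - 167, - 788/7,-287/4, - 45 ,-71/4,23, 271/8, 717/10 , 256, 451,764.96 , 788,939 ] 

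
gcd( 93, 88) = 1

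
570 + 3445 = 4015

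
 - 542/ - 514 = 1  +  14/257 = 1.05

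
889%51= 22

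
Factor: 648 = 2^3*3^4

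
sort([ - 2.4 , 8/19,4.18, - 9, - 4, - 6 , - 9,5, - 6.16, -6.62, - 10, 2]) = [- 10, - 9, - 9, - 6.62, - 6.16, - 6 , - 4, - 2.4,8/19,2,4.18,5]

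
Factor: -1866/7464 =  - 2^( - 2) = - 1/4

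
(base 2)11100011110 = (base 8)3436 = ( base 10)1822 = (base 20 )4b2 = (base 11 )1407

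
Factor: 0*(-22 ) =0= 0^1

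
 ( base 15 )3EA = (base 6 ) 4051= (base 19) 292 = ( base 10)895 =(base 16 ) 37f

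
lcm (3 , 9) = 9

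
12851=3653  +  9198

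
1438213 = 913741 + 524472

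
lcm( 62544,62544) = 62544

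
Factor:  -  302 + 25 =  - 277  =  - 277^1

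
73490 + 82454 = 155944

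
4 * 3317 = 13268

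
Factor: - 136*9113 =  - 2^3*13^1 *17^1*701^1= - 1239368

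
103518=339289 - 235771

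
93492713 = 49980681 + 43512032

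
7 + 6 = 13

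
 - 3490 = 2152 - 5642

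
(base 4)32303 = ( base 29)13J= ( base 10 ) 947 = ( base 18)2GB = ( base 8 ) 1663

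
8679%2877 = 48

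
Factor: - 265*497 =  - 5^1*7^1*53^1*71^1= - 131705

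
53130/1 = 53130 = 53130.00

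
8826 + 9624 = 18450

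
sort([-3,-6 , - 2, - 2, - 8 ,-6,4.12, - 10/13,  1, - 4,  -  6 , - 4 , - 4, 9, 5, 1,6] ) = [ - 8,-6 ,-6,-6,-4, - 4, - 4, - 3,-2, - 2,-10/13, 1, 1,4.12,5, 6,9]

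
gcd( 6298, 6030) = 134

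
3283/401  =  8+75/401 = 8.19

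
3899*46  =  179354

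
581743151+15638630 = 597381781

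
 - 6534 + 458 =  - 6076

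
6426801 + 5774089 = 12200890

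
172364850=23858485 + 148506365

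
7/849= 7/849 = 0.01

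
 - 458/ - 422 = 1+18/211= 1.09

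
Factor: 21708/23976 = 67/74= 2^( - 1)*37^ ( - 1 )*67^1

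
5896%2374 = 1148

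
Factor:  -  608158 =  - 2^1*17^1* 31^1*577^1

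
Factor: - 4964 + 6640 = 1676= 2^2*419^1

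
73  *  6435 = 469755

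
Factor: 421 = 421^1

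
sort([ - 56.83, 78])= [ - 56.83, 78 ]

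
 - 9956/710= -15 + 347/355 = - 14.02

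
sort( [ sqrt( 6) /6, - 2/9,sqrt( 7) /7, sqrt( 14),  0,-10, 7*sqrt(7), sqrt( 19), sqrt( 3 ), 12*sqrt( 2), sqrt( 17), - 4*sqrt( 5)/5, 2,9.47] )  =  [ - 10,-4  *sqrt( 5 ) /5, - 2/9,0,sqrt( 7)/7, sqrt( 6)/6, sqrt( 3), 2, sqrt( 14 ),sqrt( 17), sqrt( 19), 9.47 , 12*sqrt( 2), 7*sqrt (7)]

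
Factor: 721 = 7^1*103^1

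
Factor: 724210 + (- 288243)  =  7^1 * 61^1 * 1021^1 = 435967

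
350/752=175/376= 0.47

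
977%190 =27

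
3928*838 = 3291664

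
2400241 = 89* 26969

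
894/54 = 149/9 = 16.56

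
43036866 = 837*51418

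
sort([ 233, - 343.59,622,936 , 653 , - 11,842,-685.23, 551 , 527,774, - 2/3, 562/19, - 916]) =[ - 916, - 685.23, - 343.59,- 11, - 2/3,562/19, 233,527, 551, 622,  653, 774,842, 936]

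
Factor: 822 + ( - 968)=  - 2^1  *73^1 = -146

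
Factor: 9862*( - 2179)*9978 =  - 2^2*3^1*1663^1 * 2179^1 * 4931^1 = - 214420215444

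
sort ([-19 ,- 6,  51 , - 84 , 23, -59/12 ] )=[-84, - 19, - 6,-59/12, 23,51] 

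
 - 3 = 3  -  6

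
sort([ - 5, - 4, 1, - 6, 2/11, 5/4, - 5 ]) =[  -  6, - 5,-5, - 4,2/11,1,  5/4] 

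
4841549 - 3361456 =1480093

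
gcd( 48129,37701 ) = 3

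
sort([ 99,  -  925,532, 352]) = [ - 925 , 99,352 , 532]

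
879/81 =10 + 23/27 = 10.85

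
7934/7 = 1133+3/7 = 1133.43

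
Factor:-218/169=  - 2^1 * 13^(-2)*109^1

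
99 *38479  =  3809421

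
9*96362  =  867258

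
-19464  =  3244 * ( - 6)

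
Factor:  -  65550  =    -  2^1*3^1 * 5^2*19^1*23^1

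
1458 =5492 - 4034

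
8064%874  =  198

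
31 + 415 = 446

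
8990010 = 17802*505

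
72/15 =24/5 = 4.80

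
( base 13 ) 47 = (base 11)54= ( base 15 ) 3e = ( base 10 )59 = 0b111011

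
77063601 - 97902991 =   -  20839390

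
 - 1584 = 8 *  (-198 )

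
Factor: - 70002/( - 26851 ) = 2^1 *3^2*11^(- 1 )*2441^( - 1 )*3889^1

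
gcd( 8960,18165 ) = 35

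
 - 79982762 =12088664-92071426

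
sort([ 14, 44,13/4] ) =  [ 13/4,14, 44 ]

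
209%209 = 0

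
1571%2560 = 1571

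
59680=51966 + 7714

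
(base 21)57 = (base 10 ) 112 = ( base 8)160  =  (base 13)88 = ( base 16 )70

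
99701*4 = 398804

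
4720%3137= 1583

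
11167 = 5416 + 5751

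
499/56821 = 499/56821=0.01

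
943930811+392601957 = 1336532768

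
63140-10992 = 52148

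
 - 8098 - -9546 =1448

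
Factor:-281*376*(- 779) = 2^3*19^1*41^1* 47^1*281^1 = 82306024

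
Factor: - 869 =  - 11^1*79^1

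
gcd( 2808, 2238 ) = 6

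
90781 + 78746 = 169527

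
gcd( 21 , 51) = 3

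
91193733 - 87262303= 3931430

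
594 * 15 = 8910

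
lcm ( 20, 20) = 20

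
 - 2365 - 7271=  - 9636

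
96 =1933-1837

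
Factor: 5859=3^3*7^1* 31^1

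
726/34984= 363/17492  =  0.02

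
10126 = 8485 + 1641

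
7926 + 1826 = 9752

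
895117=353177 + 541940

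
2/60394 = 1/30197 = 0.00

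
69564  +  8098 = 77662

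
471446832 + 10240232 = 481687064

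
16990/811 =16990/811 = 20.95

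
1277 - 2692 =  - 1415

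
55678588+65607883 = 121286471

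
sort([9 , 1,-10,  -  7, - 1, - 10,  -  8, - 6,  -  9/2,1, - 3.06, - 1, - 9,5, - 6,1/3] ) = [ - 10, - 10,-9, - 8,-7, - 6, -6, - 9/2,-3.06,  -  1, - 1,  1/3,1,  1, 5 , 9]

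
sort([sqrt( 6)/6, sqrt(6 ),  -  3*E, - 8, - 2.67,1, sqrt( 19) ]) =[-3*E, - 8 , - 2.67, sqrt(6)/6 , 1,sqrt( 6 ),sqrt( 19)]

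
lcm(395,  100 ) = 7900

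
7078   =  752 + 6326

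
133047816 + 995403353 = 1128451169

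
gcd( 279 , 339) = 3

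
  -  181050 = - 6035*30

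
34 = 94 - 60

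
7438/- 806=  -  3719/403 = -9.23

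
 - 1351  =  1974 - 3325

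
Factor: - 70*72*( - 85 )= 428400 = 2^4*3^2*5^2*7^1*17^1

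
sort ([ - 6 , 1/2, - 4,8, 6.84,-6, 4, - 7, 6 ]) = [-7,  -  6, - 6, - 4,1/2,  4, 6,6.84, 8]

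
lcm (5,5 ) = 5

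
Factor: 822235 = 5^1 * 164447^1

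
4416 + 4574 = 8990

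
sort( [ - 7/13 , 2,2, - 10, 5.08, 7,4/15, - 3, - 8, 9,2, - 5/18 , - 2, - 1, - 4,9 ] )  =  [ - 10, - 8, - 4,-3 , - 2, - 1,- 7/13, - 5/18,  4/15,2,  2, 2,5.08, 7, 9, 9]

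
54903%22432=10039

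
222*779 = 172938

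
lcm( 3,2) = 6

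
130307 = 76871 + 53436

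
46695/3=15565 = 15565.00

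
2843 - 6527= - 3684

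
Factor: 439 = 439^1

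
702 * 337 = 236574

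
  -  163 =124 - 287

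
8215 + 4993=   13208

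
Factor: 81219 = 3^1 * 27073^1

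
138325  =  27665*5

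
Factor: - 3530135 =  - 5^1*7^1*17^2 * 349^1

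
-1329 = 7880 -9209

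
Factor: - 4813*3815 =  - 18361595 = - 5^1*7^1 * 109^1*4813^1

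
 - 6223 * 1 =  - 6223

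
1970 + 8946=10916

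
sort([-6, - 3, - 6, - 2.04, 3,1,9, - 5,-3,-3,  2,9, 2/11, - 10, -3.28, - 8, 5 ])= [-10, - 8, - 6, - 6,  -  5, - 3.28, - 3,-3,-3 ,-2.04, 2/11,1,2 , 3,5, 9,9 ]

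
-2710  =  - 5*542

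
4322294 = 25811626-21489332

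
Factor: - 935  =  -5^1 *11^1*17^1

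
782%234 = 80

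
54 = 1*54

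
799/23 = 799/23= 34.74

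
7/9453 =7/9453= 0.00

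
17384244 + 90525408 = 107909652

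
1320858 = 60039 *22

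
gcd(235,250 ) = 5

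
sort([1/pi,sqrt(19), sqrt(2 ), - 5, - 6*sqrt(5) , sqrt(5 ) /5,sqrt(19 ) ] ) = [ - 6 * sqrt( 5 ), - 5,1/pi, sqrt(5)/5 , sqrt(2), sqrt( 19) , sqrt( 19 )]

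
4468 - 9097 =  - 4629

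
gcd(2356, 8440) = 4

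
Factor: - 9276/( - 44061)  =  2^2*19^(-1) = 4/19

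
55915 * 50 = 2795750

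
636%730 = 636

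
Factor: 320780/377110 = 2^1*373^1*877^( - 1) = 746/877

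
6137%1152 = 377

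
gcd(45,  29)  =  1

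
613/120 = 613/120 = 5.11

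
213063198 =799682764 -586619566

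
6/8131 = 6/8131= 0.00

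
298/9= 33 + 1/9=33.11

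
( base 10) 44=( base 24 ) 1K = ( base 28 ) 1G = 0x2c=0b101100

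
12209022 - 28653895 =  - 16444873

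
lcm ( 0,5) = 0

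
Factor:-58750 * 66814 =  - 3925322500 =- 2^2*5^4*11^1*47^1*3037^1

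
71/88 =71/88 = 0.81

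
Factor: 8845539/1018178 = 2^( - 1)*3^1*7^( - 1)*72727^( - 1)*2948513^1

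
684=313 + 371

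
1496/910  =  748/455  =  1.64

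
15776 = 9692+6084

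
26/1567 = 26/1567 = 0.02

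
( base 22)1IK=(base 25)1B0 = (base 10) 900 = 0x384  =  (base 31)t1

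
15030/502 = 29  +  236/251= 29.94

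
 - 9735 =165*(-59 )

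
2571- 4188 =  - 1617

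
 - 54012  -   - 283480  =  229468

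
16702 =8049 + 8653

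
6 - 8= - 2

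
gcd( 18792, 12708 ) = 36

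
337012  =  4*84253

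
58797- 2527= 56270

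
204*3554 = 725016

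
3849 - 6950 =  -3101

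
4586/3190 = 1+ 698/1595 = 1.44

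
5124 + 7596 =12720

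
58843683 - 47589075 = 11254608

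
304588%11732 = 11288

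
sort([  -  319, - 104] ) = [ - 319,  -  104 ] 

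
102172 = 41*2492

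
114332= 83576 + 30756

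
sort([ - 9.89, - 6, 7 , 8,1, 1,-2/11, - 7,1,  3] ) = [ - 9.89, - 7, - 6, - 2/11,1, 1, 1,3, 7, 8]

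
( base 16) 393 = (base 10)915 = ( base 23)1GI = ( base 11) 762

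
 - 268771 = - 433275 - -164504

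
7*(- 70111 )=- 490777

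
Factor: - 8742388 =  - 2^2*157^1*13921^1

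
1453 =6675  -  5222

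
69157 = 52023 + 17134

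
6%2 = 0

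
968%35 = 23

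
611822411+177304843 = 789127254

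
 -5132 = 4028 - 9160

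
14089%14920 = 14089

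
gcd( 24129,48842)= 1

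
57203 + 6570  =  63773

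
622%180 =82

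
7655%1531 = 0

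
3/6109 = 3/6109 =0.00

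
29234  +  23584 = 52818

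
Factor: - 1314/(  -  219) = 6 = 2^1 * 3^1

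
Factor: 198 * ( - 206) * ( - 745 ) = 2^2*3^2*5^1 * 11^1*103^1 *149^1 =30387060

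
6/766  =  3/383 = 0.01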